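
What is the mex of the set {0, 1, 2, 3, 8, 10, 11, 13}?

The values 0, 1, 2, 3 are all present; 4 is the first non-negative integer missing from the set.

4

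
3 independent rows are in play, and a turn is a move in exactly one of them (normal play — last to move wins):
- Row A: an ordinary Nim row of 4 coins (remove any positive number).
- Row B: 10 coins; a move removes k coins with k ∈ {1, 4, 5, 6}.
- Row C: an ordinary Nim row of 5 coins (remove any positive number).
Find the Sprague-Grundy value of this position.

0

Row A is a plain Nim row of size 4, so its Grundy value is 4.
For row B, compute g(0), g(1), … with moves {1, 4, 5, 6}:
g(0) = mex{} = 0
g(1) = mex{0} = 1
g(2) = mex{1} = 0
g(3) = mex{0} = 1
g(4) = mex{0,1} = 2
g(5) = mex{0,1,2} = 3
g(6) = mex{0,1,3} = 2
g(7) = mex{0,1,2} = 3
g(8) = mex{0,1,2,3} = 4
g(9) = mex{1,2,3,4} = 0
g(10) = mex{0,2,3} = 1
So g(10) = 1.
Row C is a plain Nim row of size 5, so its Grundy value is 5.
By the Sprague-Grundy theorem, the Grundy value of a sum of independent games is the XOR of the component values.
Combined value = 4 ⊕ 1 ⊕ 5 = 0.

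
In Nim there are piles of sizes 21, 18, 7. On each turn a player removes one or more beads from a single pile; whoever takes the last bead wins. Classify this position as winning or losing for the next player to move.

Bitwise XOR of the heap sizes:
  10101  (21)
  10010  (18)
  00111  (7)
  -----
  00000  (0)
The nim-sum is 0, so this is a P-position: the player to move is in a losing position under optimal play.

Losing position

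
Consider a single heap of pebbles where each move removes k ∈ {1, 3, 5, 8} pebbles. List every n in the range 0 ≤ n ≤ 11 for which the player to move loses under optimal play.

Compute g(0), g(1), … for moves {1, 3, 5, 8}:
k:     0  1  2  3  4  5  6  7  8  9 10 11
g(k):  0  1  0  1  0  1  0  1  2  3  2  3
The P-positions (g = 0) in 0..11 are 0, 2, 4, 6.

0, 2, 4, 6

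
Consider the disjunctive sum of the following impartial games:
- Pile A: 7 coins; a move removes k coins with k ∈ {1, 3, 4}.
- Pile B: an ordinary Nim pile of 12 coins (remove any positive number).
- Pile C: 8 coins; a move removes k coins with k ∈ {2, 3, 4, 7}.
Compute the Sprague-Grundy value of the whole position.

13

Grundy values for pile A (subtraction set {1, 3, 4}):
g(0) = mex{} = 0
g(1) = mex{0} = 1
g(2) = mex{1} = 0
g(3) = mex{0} = 1
g(4) = mex{0,1} = 2
g(5) = mex{0,1,2} = 3
g(6) = mex{0,1,3} = 2
g(7) = mex{1,2} = 0
So g(7) = 0.
Pile B is a plain Nim pile of size 12, so its Grundy value is 12.
For pile C, compute g(0), g(1), … with moves {2, 3, 4, 7}:
g(0) = mex{} = 0
g(1) = mex{} = 0
g(2) = mex{0} = 1
g(3) = mex{0} = 1
g(4) = mex{0,1} = 2
g(5) = mex{0,1} = 2
g(6) = mex{1,2} = 0
g(7) = mex{0,1,2} = 3
g(8) = mex{0,2} = 1
So g(8) = 1.
The value of a disjunctive sum is the nim-sum of the parts.
Combined value = 0 XOR 12 XOR 1 = 13.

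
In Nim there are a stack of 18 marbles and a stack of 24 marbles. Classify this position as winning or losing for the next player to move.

Bitwise XOR of the heap sizes:
  10010  (18)
  11000  (24)
  -----
  01010  (10)
The nim-sum is 10 ≠ 0, so this is an N-position: the player to move can win.

Winning position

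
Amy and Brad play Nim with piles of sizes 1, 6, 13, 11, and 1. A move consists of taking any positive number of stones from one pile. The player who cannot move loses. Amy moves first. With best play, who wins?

Brad wins

Nim-sum: 1 ⊕ 6 ⊕ 13 ⊕ 11 ⊕ 1 = 0.
The nim-sum is 0, so this is a P-position: the player to move is in a losing position under optimal play; Amy is about to move from it and so loses — Brad wins.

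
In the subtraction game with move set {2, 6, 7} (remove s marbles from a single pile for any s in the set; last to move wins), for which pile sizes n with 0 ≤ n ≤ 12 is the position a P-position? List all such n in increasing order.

0, 1, 4, 5, 9

Compute g(0), g(1), … for moves {2, 6, 7}:
g(0) = mex{} = 0
g(1) = mex{} = 0
g(2) = mex{0} = 1
g(3) = mex{0} = 1
g(4) = mex{1} = 0
g(5) = mex{1} = 0
g(6) = mex{0} = 1
g(7) = mex{0} = 1
g(8) = mex{0,1} = 2
g(9) = mex{1} = 0
g(10) = mex{0,1,2} = 3
g(11) = mex{0} = 1
g(12) = mex{0,1,3} = 2
The P-positions (g = 0) in 0..12 are 0, 1, 4, 5, 9.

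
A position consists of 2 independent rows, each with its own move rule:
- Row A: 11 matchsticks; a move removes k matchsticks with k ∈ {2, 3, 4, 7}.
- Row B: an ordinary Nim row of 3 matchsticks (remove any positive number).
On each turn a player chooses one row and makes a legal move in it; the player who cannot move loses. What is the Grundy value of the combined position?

Build the Grundy sequence for row A with g(k) = mex{g(k−s) : s ∈ {2, 3, 4, 7}, s ≤ k}:
g(0) = mex{} = 0
g(1) = mex{} = 0
g(2) = mex{0} = 1
g(3) = mex{0} = 1
g(4) = mex{0,1} = 2
g(5) = mex{0,1} = 2
g(6) = mex{1,2} = 0
g(7) = mex{0,1,2} = 3
g(8) = mex{0,2} = 1
g(9) = mex{0,1,2,3} = 4
g(10) = mex{0,1,3} = 2
g(11) = mex{1,2,3,4} = 0
So g(11) = 0.
Row B is a plain Nim row of size 3, so its Grundy value is 3.
By the Sprague-Grundy theorem, the Grundy value of a sum of independent games is the XOR of the component values.
Combined value = 0 XOR 3 = 3.

3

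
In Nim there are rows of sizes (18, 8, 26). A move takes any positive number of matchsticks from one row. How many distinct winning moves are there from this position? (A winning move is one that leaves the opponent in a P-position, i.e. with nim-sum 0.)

Compute the nim-sum pairwise:
18 ^ 8 = 26
26 ^ 26 = 0
The nim-sum is already 0, so every move leaves a nonzero nim-sum — there are no winning moves.

0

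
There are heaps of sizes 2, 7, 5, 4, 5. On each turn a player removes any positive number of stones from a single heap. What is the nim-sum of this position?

1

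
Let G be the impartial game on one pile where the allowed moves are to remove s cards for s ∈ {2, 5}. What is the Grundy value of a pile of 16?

Build the Grundy sequence with g(k) = mex{g(k−s) : s ∈ {2, 5}, s ≤ k}:
k:     0  1  2  3  4  5  6  7  8  9 10 11 12 13 14 15 16
g(k):  0  0  1  1  0  2  1  0  0  1  1  0  2  1  0  0  1
So g(16) = 1.

1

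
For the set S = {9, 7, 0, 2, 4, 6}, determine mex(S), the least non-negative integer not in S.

1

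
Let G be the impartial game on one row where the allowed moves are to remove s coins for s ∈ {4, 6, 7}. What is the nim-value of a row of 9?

Build the Grundy sequence with g(k) = mex{g(k−s) : s ∈ {4, 6, 7}, s ≤ k}:
k:     0  1  2  3  4  5  6  7  8  9
g(k):  0  0  0  0  1  1  1  1  2  2
So g(9) = 2.

2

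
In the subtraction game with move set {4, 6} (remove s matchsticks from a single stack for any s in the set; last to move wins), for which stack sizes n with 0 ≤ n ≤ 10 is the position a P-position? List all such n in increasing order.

0, 1, 2, 3, 10

Grundy values for subtraction set {4, 6}:
g(0) = mex{} = 0
g(1) = mex{} = 0
g(2) = mex{} = 0
g(3) = mex{} = 0
g(4) = mex{0} = 1
g(5) = mex{0} = 1
g(6) = mex{0} = 1
g(7) = mex{0} = 1
g(8) = mex{0,1} = 2
g(9) = mex{0,1} = 2
g(10) = mex{1} = 0
The P-positions (g = 0) in 0..10 are 0, 1, 2, 3, 10.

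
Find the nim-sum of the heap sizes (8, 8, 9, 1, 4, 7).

Bitwise XOR of the heap sizes:
  1000  (8)
  1000  (8)
  1001  (9)
  0001  (1)
  0100  (4)
  0111  (7)
  ----
  1011  (11)

11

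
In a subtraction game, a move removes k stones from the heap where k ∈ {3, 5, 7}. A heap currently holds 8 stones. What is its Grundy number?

Compute g(0), g(1), … for moves {3, 5, 7}:
g(0) = mex{} = 0
g(1) = mex{} = 0
g(2) = mex{} = 0
g(3) = mex{0} = 1
g(4) = mex{0} = 1
g(5) = mex{0} = 1
g(6) = mex{0,1} = 2
g(7) = mex{0,1} = 2
g(8) = mex{0,1} = 2
So g(8) = 2.

2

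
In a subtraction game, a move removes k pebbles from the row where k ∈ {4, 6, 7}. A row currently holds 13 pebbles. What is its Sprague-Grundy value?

0

Build the Grundy sequence with g(k) = mex{g(k−s) : s ∈ {4, 6, 7}, s ≤ k}:
g(0) = mex{} = 0
g(1) = mex{} = 0
g(2) = mex{} = 0
g(3) = mex{} = 0
g(4) = mex{0} = 1
g(5) = mex{0} = 1
g(6) = mex{0} = 1
g(7) = mex{0} = 1
g(8) = mex{0,1} = 2
g(9) = mex{0,1} = 2
g(10) = mex{0,1} = 2
g(11) = mex{1} = 0
g(12) = mex{1,2} = 0
g(13) = mex{1,2} = 0
So g(13) = 0.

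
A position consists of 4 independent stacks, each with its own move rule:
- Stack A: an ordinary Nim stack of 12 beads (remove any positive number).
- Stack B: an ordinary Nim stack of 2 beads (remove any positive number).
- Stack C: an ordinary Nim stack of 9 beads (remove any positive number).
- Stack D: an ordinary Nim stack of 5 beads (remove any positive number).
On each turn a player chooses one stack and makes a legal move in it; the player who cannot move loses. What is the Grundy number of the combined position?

Stack A is a plain Nim stack of size 12, so its Grundy value is 12.
Stack B is a plain Nim stack of size 2, so its Grundy value is 2.
Stack C is a plain Nim stack of size 9, so its Grundy value is 9.
Stack D is a plain Nim stack of size 5, so its Grundy value is 5.
By the Sprague-Grundy theorem, the Grundy value of a sum of independent games is the XOR of the component values.
Combined value = 12 ⊕ 2 ⊕ 9 ⊕ 5 = 2.

2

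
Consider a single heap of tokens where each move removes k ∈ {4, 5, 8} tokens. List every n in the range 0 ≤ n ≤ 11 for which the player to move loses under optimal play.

0, 1, 2, 3

Compute g(0), g(1), … for moves {4, 5, 8}:
k:     0  1  2  3  4  5  6  7  8  9 10 11
g(k):  0  0  0  0  1  1  1  1  2  2  2  2
The P-positions (g = 0) in 0..11 are 0, 1, 2, 3.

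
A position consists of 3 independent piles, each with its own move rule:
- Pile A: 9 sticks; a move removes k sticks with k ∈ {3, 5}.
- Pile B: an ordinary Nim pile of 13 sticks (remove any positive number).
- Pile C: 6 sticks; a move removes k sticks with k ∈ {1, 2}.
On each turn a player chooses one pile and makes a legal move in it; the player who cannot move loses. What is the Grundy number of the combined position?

Grundy values for pile A (subtraction set {3, 5}):
g(0) = mex{} = 0
g(1) = mex{} = 0
g(2) = mex{} = 0
g(3) = mex{0} = 1
g(4) = mex{0} = 1
g(5) = mex{0} = 1
g(6) = mex{0,1} = 2
g(7) = mex{0,1} = 2
g(8) = mex{1} = 0
g(9) = mex{1,2} = 0
So g(9) = 0.
Pile B is a plain Nim pile of size 13, so its Grundy value is 13.
Grundy values for pile C (subtraction set {1, 2}):
g(0) = mex{} = 0
g(1) = mex{0} = 1
g(2) = mex{0,1} = 2
g(3) = mex{1,2} = 0
g(4) = mex{0,2} = 1
g(5) = mex{0,1} = 2
g(6) = mex{1,2} = 0
So g(6) = 0.
By the Sprague-Grundy theorem, the Grundy value of a sum of independent games is the XOR of the component values.
Combined value = 0 ⊕ 13 ⊕ 0 = 13.

13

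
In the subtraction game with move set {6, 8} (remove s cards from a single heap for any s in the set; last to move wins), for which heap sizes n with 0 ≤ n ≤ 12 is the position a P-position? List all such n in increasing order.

Grundy values for subtraction set {6, 8}:
k:     0  1  2  3  4  5  6  7  8  9 10 11 12
g(k):  0  0  0  0  0  0  1  1  1  1  1  1  2
The P-positions (g = 0) in 0..12 are 0, 1, 2, 3, 4, 5.

0, 1, 2, 3, 4, 5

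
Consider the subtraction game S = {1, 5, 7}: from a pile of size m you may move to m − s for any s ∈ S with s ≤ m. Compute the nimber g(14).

0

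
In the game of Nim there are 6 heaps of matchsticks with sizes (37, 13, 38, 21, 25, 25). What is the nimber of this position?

Nim-sum: 37 ^ 13 ^ 38 ^ 21 ^ 25 ^ 25 = 27.

27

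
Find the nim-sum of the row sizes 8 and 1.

9

Bitwise XOR of the heap sizes:
  1000  (8)
  0001  (1)
  ----
  1001  (9)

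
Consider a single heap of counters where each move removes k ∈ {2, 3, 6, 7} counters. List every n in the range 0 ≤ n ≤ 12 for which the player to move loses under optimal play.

Grundy values for subtraction set {2, 3, 6, 7}:
g(0) = mex{} = 0
g(1) = mex{} = 0
g(2) = mex{0} = 1
g(3) = mex{0} = 1
g(4) = mex{0,1} = 2
g(5) = mex{1} = 0
g(6) = mex{0,1,2} = 3
g(7) = mex{0,2} = 1
g(8) = mex{0,1,3} = 2
g(9) = mex{1,3} = 0
g(10) = mex{1,2} = 0
g(11) = mex{0,2} = 1
g(12) = mex{0,3} = 1
The P-positions (g = 0) in 0..12 are 0, 1, 5, 9, 10.

0, 1, 5, 9, 10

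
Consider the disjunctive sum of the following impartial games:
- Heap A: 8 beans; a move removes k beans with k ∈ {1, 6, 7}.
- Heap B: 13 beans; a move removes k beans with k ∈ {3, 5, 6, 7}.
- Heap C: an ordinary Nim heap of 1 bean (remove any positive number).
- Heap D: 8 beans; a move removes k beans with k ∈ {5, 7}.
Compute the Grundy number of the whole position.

For heap A, compute g(0), g(1), … with moves {1, 6, 7}:
k:     0  1  2  3  4  5  6  7  8
g(k):  0  1  0  1  0  1  2  3  2
So g(8) = 2.
Grundy values for heap B (subtraction set {3, 5, 6, 7}):
k:     0  1  2  3  4  5  6  7  8  9 10 11 12 13
g(k):  0  0  0  1  1  1  2  2  2  3  0  0  0  1
So g(13) = 1.
Heap C is a plain Nim heap of size 1, so its Grundy value is 1.
Grundy values for heap D (subtraction set {5, 7}):
g(0) = mex{} = 0
g(1) = mex{} = 0
g(2) = mex{} = 0
g(3) = mex{} = 0
g(4) = mex{} = 0
g(5) = mex{0} = 1
g(6) = mex{0} = 1
g(7) = mex{0} = 1
g(8) = mex{0} = 1
So g(8) = 1.
By the Sprague-Grundy theorem, the Grundy value of a sum of independent games is the XOR of the component values.
Combined value = 2 ⊕ 1 ⊕ 1 ⊕ 1 = 3.

3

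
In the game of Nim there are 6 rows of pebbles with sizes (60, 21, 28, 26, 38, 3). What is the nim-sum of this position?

10

Compute the nim-sum pairwise:
60 XOR 21 = 41
41 XOR 28 = 53
53 XOR 26 = 47
47 XOR 38 = 9
9 XOR 3 = 10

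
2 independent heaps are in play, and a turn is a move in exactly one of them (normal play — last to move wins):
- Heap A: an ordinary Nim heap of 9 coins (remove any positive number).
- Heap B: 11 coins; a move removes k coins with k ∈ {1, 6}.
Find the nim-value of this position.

9

Heap A is a plain Nim heap of size 9, so its Grundy value is 9.
For heap B, compute g(0), g(1), … with moves {1, 6}:
g(0) = mex{} = 0
g(1) = mex{0} = 1
g(2) = mex{1} = 0
g(3) = mex{0} = 1
g(4) = mex{1} = 0
g(5) = mex{0} = 1
g(6) = mex{0,1} = 2
g(7) = mex{1,2} = 0
g(8) = mex{0} = 1
g(9) = mex{1} = 0
g(10) = mex{0} = 1
g(11) = mex{1} = 0
So g(11) = 0.
By the Sprague-Grundy theorem, the Grundy value of a sum of independent games is the XOR of the component values.
Combined value = 9 XOR 0 = 9.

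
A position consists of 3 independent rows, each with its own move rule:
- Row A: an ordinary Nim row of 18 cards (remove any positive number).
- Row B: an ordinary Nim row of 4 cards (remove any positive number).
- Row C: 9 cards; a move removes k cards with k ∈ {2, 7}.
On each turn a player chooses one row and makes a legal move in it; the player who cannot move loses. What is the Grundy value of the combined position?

22

Row A is a plain Nim row of size 18, so its Grundy value is 18.
Row B is a plain Nim row of size 4, so its Grundy value is 4.
For row C, compute g(0), g(1), … with moves {2, 7}:
k:     0  1  2  3  4  5  6  7  8  9
g(k):  0  0  1  1  0  0  1  1  2  0
So g(9) = 0.
By the Sprague-Grundy theorem, the Grundy value of a sum of independent games is the XOR of the component values.
Combined value = 18 ⊕ 4 ⊕ 0 = 22.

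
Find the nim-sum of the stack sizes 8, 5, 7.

10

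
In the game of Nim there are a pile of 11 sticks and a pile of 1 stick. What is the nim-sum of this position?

Compute the nim-sum pairwise:
11 ^ 1 = 10

10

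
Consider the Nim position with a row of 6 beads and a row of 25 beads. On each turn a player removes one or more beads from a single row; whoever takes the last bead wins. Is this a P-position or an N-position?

N-position

Compute the nim-sum pairwise:
6 ^ 25 = 31
The nim-sum is 31 ≠ 0, so this is an N-position: the player to move can win.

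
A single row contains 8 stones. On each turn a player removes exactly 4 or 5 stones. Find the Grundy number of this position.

Build the Grundy sequence with g(k) = mex{g(k−s) : s ∈ {4, 5}, s ≤ k}:
g(0) = mex{} = 0
g(1) = mex{} = 0
g(2) = mex{} = 0
g(3) = mex{} = 0
g(4) = mex{0} = 1
g(5) = mex{0} = 1
g(6) = mex{0} = 1
g(7) = mex{0} = 1
g(8) = mex{0,1} = 2
So g(8) = 2.

2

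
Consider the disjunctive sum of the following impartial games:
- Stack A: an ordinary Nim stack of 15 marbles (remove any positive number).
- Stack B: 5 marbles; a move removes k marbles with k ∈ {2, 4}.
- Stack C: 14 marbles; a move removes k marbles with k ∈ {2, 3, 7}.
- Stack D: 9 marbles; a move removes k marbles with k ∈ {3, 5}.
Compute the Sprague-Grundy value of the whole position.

Stack A is a plain Nim stack of size 15, so its Grundy value is 15.
Build the Grundy sequence for stack B with g(k) = mex{g(k−s) : s ∈ {2, 4}, s ≤ k}:
k:     0  1  2  3  4  5
g(k):  0  0  1  1  2  2
So g(5) = 2.
Grundy values for stack C (subtraction set {2, 3, 7}):
g(0) = mex{} = 0
g(1) = mex{} = 0
g(2) = mex{0} = 1
g(3) = mex{0} = 1
g(4) = mex{0,1} = 2
g(5) = mex{1} = 0
g(6) = mex{1,2} = 0
g(7) = mex{0,2} = 1
g(8) = mex{0} = 1
g(9) = mex{0,1} = 2
g(10) = mex{1} = 0
g(11) = mex{1,2} = 0
g(12) = mex{0,2} = 1
g(13) = mex{0} = 1
g(14) = mex{0,1} = 2
So g(14) = 2.
Grundy values for stack D (subtraction set {3, 5}):
g(0) = mex{} = 0
g(1) = mex{} = 0
g(2) = mex{} = 0
g(3) = mex{0} = 1
g(4) = mex{0} = 1
g(5) = mex{0} = 1
g(6) = mex{0,1} = 2
g(7) = mex{0,1} = 2
g(8) = mex{1} = 0
g(9) = mex{1,2} = 0
So g(9) = 0.
By the Sprague-Grundy theorem, the Grundy value of a sum of independent games is the XOR of the component values.
Combined value = 15 XOR 2 XOR 2 XOR 0 = 15.

15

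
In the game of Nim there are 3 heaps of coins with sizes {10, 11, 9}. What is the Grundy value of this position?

Nim-sum: 10 ⊕ 11 ⊕ 9 = 8.

8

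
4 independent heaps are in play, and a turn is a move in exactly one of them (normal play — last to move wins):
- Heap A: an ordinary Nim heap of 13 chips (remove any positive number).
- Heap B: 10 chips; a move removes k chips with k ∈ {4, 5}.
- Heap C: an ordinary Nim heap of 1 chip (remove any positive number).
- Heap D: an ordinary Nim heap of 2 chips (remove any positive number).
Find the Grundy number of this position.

Heap A is a plain Nim heap of size 13, so its Grundy value is 13.
For heap B, compute g(0), g(1), … with moves {4, 5}:
k:     0  1  2  3  4  5  6  7  8  9 10
g(k):  0  0  0  0  1  1  1  1  2  0  0
So g(10) = 0.
Heap C is a plain Nim heap of size 1, so its Grundy value is 1.
Heap D is a plain Nim heap of size 2, so its Grundy value is 2.
By the Sprague-Grundy theorem, the Grundy value of a sum of independent games is the XOR of the component values.
Combined value = 13 XOR 0 XOR 1 XOR 2 = 14.

14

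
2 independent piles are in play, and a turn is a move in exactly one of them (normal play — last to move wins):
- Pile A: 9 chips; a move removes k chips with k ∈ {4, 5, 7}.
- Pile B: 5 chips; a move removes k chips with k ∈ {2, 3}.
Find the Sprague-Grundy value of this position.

2

Grundy values for pile A (subtraction set {4, 5, 7}):
g(0) = mex{} = 0
g(1) = mex{} = 0
g(2) = mex{} = 0
g(3) = mex{} = 0
g(4) = mex{0} = 1
g(5) = mex{0} = 1
g(6) = mex{0} = 1
g(7) = mex{0} = 1
g(8) = mex{0,1} = 2
g(9) = mex{0,1} = 2
So g(9) = 2.
Grundy values for pile B (subtraction set {2, 3}):
k:     0  1  2  3  4  5
g(k):  0  0  1  1  2  0
So g(5) = 0.
The value of a disjunctive sum is the nim-sum of the parts.
Combined value = 2 ⊕ 0 = 2.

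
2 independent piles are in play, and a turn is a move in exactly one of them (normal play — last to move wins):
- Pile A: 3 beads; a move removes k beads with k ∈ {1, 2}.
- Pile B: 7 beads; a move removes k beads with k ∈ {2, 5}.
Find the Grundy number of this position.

Grundy values for pile A (subtraction set {1, 2}):
g(0) = mex{} = 0
g(1) = mex{0} = 1
g(2) = mex{0,1} = 2
g(3) = mex{1,2} = 0
So g(3) = 0.
Build the Grundy sequence for pile B with g(k) = mex{g(k−s) : s ∈ {2, 5}, s ≤ k}:
k:     0  1  2  3  4  5  6  7
g(k):  0  0  1  1  0  2  1  0
So g(7) = 0.
By the Sprague-Grundy theorem, the Grundy value of a sum of independent games is the XOR of the component values.
Combined value = 0 XOR 0 = 0.

0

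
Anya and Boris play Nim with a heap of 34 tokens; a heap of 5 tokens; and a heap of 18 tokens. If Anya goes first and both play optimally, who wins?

Anya wins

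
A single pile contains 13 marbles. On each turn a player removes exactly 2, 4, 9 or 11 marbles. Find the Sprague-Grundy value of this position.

0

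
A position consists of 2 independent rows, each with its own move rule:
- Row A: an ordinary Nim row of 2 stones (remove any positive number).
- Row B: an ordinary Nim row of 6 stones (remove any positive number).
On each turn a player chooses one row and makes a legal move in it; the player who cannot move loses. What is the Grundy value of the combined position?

4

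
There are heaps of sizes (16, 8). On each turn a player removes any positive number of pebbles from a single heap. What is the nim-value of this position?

24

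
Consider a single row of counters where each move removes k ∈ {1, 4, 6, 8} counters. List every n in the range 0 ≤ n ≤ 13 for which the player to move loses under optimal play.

0, 2, 5, 7, 12

Compute g(0), g(1), … for moves {1, 4, 6, 8}:
g(0) = mex{} = 0
g(1) = mex{0} = 1
g(2) = mex{1} = 0
g(3) = mex{0} = 1
g(4) = mex{0,1} = 2
g(5) = mex{1,2} = 0
g(6) = mex{0} = 1
g(7) = mex{1} = 0
g(8) = mex{0,2} = 1
g(9) = mex{0,1} = 2
g(10) = mex{0,1,2} = 3
g(11) = mex{0,1,3} = 2
g(12) = mex{1,2} = 0
g(13) = mex{0,2} = 1
The P-positions (g = 0) in 0..13 are 0, 2, 5, 7, 12.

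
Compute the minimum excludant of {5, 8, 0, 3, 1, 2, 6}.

4

The values 0, 1, 2, 3 are all present; 4 is the first non-negative integer missing from the set.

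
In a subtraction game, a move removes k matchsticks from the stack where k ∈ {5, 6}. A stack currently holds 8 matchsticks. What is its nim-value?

Compute g(0), g(1), … for moves {5, 6}:
k:     0  1  2  3  4  5  6  7  8
g(k):  0  0  0  0  0  1  1  1  1
So g(8) = 1.

1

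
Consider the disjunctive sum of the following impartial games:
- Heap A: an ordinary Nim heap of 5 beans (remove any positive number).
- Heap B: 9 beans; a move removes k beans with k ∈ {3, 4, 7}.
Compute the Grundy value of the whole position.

6

Heap A is a plain Nim heap of size 5, so its Grundy value is 5.
Build the Grundy sequence for heap B with g(k) = mex{g(k−s) : s ∈ {3, 4, 7}, s ≤ k}:
g(0) = mex{} = 0
g(1) = mex{} = 0
g(2) = mex{} = 0
g(3) = mex{0} = 1
g(4) = mex{0} = 1
g(5) = mex{0} = 1
g(6) = mex{0,1} = 2
g(7) = mex{0,1} = 2
g(8) = mex{0,1} = 2
g(9) = mex{0,1,2} = 3
So g(9) = 3.
The value of a disjunctive sum is the nim-sum of the parts.
Combined value = 5 XOR 3 = 6.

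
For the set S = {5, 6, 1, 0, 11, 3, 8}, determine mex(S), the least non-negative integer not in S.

2

The values 0, 1 are all present; 2 is the first non-negative integer missing from the set.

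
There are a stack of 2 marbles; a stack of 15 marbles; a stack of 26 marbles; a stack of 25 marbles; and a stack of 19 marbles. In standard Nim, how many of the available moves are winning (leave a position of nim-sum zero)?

3

Compute the nim-sum pairwise:
2 ^ 15 = 13
13 ^ 26 = 23
23 ^ 25 = 14
14 ^ 19 = 29
The overall nim-sum is X = 29. A stack of size p has a winning move iff p XOR X < p (reduce it to p XOR X).
  2: 2 XOR 29 = 31 ≥ 2 — no move.
  15: 15 XOR 29 = 18 ≥ 15 — no move.
  26: 26 XOR 29 = 7 < 26 — winning move (to 7).
  25: 25 XOR 29 = 4 < 25 — winning move (to 4).
  19: 19 XOR 29 = 14 < 19 — winning move (to 14).
That gives 3 winning moves.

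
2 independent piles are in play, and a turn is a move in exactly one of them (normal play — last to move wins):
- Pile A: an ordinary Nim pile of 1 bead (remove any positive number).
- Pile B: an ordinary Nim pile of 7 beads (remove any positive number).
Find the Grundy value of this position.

Pile A is a plain Nim pile of size 1, so its Grundy value is 1.
Pile B is a plain Nim pile of size 7, so its Grundy value is 7.
By the Sprague-Grundy theorem, the Grundy value of a sum of independent games is the XOR of the component values.
Combined value = 1 XOR 7 = 6.

6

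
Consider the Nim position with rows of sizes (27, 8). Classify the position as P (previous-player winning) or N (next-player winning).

Nim-sum: 27 ⊕ 8 = 19.
The nim-sum is 19 ≠ 0, so this is an N-position: the player to move can win.

N-position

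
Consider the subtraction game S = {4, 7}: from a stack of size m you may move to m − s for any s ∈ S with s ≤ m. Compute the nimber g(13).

0

Build the Grundy sequence with g(k) = mex{g(k−s) : s ∈ {4, 7}, s ≤ k}:
k:     0  1  2  3  4  5  6  7  8  9 10 11 12 13
g(k):  0  0  0  0  1  1  1  1  2  2  2  0  0  0
So g(13) = 0.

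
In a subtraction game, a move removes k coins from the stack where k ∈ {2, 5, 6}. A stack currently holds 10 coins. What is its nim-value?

1

Compute g(0), g(1), … for moves {2, 5, 6}:
k:     0  1  2  3  4  5  6  7  8  9 10
g(k):  0  0  1  1  0  2  1  3  0  2  1
So g(10) = 1.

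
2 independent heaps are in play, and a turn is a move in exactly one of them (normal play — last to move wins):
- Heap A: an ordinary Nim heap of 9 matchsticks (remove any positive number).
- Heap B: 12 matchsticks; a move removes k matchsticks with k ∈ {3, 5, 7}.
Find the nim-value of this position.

9

Heap A is a plain Nim heap of size 9, so its Grundy value is 9.
For heap B, compute g(0), g(1), … with moves {3, 5, 7}:
g(0) = mex{} = 0
g(1) = mex{} = 0
g(2) = mex{} = 0
g(3) = mex{0} = 1
g(4) = mex{0} = 1
g(5) = mex{0} = 1
g(6) = mex{0,1} = 2
g(7) = mex{0,1} = 2
g(8) = mex{0,1} = 2
g(9) = mex{0,1,2} = 3
g(10) = mex{1,2} = 0
g(11) = mex{1,2} = 0
g(12) = mex{1,2,3} = 0
So g(12) = 0.
By the Sprague-Grundy theorem, the Grundy value of a sum of independent games is the XOR of the component values.
Combined value = 9 ⊕ 0 = 9.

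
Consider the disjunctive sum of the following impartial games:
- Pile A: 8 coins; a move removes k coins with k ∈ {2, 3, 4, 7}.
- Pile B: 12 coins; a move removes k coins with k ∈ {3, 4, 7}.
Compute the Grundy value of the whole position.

Build the Grundy sequence for pile A with g(k) = mex{g(k−s) : s ∈ {2, 3, 4, 7}, s ≤ k}:
g(0) = mex{} = 0
g(1) = mex{} = 0
g(2) = mex{0} = 1
g(3) = mex{0} = 1
g(4) = mex{0,1} = 2
g(5) = mex{0,1} = 2
g(6) = mex{1,2} = 0
g(7) = mex{0,1,2} = 3
g(8) = mex{0,2} = 1
So g(8) = 1.
Build the Grundy sequence for pile B with g(k) = mex{g(k−s) : s ∈ {3, 4, 7}, s ≤ k}:
k:     0  1  2  3  4  5  6  7  8  9 10 11 12
g(k):  0  0  0  1  1  1  2  2  2  3  0  0  0
So g(12) = 0.
By the Sprague-Grundy theorem, the Grundy value of a sum of independent games is the XOR of the component values.
Combined value = 1 XOR 0 = 1.

1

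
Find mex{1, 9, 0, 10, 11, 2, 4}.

3

The values 0, 1, 2 are all present; 3 is the first non-negative integer missing from the set.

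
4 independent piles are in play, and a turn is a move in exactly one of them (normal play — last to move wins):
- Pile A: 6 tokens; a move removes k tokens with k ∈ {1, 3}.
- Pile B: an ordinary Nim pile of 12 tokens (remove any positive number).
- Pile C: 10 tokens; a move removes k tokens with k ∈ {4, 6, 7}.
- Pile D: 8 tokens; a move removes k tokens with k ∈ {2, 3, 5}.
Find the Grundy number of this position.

14

Grundy values for pile A (subtraction set {1, 3}):
g(0) = mex{} = 0
g(1) = mex{0} = 1
g(2) = mex{1} = 0
g(3) = mex{0} = 1
g(4) = mex{1} = 0
g(5) = mex{0} = 1
g(6) = mex{1} = 0
So g(6) = 0.
Pile B is a plain Nim pile of size 12, so its Grundy value is 12.
For pile C, compute g(0), g(1), … with moves {4, 6, 7}:
g(0) = mex{} = 0
g(1) = mex{} = 0
g(2) = mex{} = 0
g(3) = mex{} = 0
g(4) = mex{0} = 1
g(5) = mex{0} = 1
g(6) = mex{0} = 1
g(7) = mex{0} = 1
g(8) = mex{0,1} = 2
g(9) = mex{0,1} = 2
g(10) = mex{0,1} = 2
So g(10) = 2.
For pile D, compute g(0), g(1), … with moves {2, 3, 5}:
k:     0  1  2  3  4  5  6  7  8
g(k):  0  0  1  1  2  2  3  0  0
So g(8) = 0.
By the Sprague-Grundy theorem, the Grundy value of a sum of independent games is the XOR of the component values.
Combined value = 0 XOR 12 XOR 2 XOR 0 = 14.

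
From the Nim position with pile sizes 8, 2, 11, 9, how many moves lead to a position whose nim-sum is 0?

3

Nim-sum: 8 ^ 2 ^ 11 ^ 9 = 8.
The overall nim-sum is X = 8. A pile of size p has a winning move iff p XOR X < p (reduce it to p XOR X).
  8: 8 XOR 8 = 0 < 8 — winning move (to 0).
  2: 2 XOR 8 = 10 ≥ 2 — no move.
  11: 11 XOR 8 = 3 < 11 — winning move (to 3).
  9: 9 XOR 8 = 1 < 9 — winning move (to 1).
That gives 3 winning moves.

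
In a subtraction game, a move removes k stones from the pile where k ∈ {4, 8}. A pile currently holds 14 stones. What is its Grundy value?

Grundy values for subtraction set {4, 8}:
g(0) = mex{} = 0
g(1) = mex{} = 0
g(2) = mex{} = 0
g(3) = mex{} = 0
g(4) = mex{0} = 1
g(5) = mex{0} = 1
g(6) = mex{0} = 1
g(7) = mex{0} = 1
g(8) = mex{0,1} = 2
g(9) = mex{0,1} = 2
g(10) = mex{0,1} = 2
g(11) = mex{0,1} = 2
g(12) = mex{1,2} = 0
g(13) = mex{1,2} = 0
g(14) = mex{1,2} = 0
So g(14) = 0.

0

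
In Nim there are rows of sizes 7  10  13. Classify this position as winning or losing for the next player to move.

Nim-sum: 7 XOR 10 XOR 13 = 0.
The nim-sum is 0, so this is a P-position: the player to move is in a losing position under optimal play.

Losing position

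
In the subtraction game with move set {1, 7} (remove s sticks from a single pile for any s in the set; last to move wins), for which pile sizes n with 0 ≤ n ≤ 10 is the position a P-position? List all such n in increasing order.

Grundy values for subtraction set {1, 7}:
g(0) = mex{} = 0
g(1) = mex{0} = 1
g(2) = mex{1} = 0
g(3) = mex{0} = 1
g(4) = mex{1} = 0
g(5) = mex{0} = 1
g(6) = mex{1} = 0
g(7) = mex{0} = 1
g(8) = mex{1} = 0
g(9) = mex{0} = 1
g(10) = mex{1} = 0
The P-positions (g = 0) in 0..10 are 0, 2, 4, 6, 8, 10.

0, 2, 4, 6, 8, 10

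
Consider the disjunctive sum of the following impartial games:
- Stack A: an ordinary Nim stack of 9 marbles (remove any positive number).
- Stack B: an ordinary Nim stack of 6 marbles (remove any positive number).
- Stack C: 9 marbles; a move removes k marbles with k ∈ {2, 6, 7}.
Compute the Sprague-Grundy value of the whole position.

Stack A is a plain Nim stack of size 9, so its Grundy value is 9.
Stack B is a plain Nim stack of size 6, so its Grundy value is 6.
Build the Grundy sequence for stack C with g(k) = mex{g(k−s) : s ∈ {2, 6, 7}, s ≤ k}:
g(0) = mex{} = 0
g(1) = mex{} = 0
g(2) = mex{0} = 1
g(3) = mex{0} = 1
g(4) = mex{1} = 0
g(5) = mex{1} = 0
g(6) = mex{0} = 1
g(7) = mex{0} = 1
g(8) = mex{0,1} = 2
g(9) = mex{1} = 0
So g(9) = 0.
The value of a disjunctive sum is the nim-sum of the parts.
Combined value = 9 ⊕ 6 ⊕ 0 = 15.

15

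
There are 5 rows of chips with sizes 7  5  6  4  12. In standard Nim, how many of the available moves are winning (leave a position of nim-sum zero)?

1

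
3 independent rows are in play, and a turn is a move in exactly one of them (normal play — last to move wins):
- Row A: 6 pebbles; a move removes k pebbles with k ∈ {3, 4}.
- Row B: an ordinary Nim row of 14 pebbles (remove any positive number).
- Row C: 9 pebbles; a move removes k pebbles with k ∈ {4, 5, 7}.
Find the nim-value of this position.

14

Grundy values for row A (subtraction set {3, 4}):
k:     0  1  2  3  4  5  6
g(k):  0  0  0  1  1  1  2
So g(6) = 2.
Row B is a plain Nim row of size 14, so its Grundy value is 14.
For row C, compute g(0), g(1), … with moves {4, 5, 7}:
k:     0  1  2  3  4  5  6  7  8  9
g(k):  0  0  0  0  1  1  1  1  2  2
So g(9) = 2.
The value of a disjunctive sum is the nim-sum of the parts.
Combined value = 2 XOR 14 XOR 2 = 14.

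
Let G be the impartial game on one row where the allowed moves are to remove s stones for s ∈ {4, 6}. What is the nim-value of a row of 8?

2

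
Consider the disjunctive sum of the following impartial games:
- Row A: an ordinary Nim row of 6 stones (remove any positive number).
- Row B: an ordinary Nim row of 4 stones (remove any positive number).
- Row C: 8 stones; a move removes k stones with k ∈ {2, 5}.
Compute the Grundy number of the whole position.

Row A is a plain Nim row of size 6, so its Grundy value is 6.
Row B is a plain Nim row of size 4, so its Grundy value is 4.
Build the Grundy sequence for row C with g(k) = mex{g(k−s) : s ∈ {2, 5}, s ≤ k}:
g(0) = mex{} = 0
g(1) = mex{} = 0
g(2) = mex{0} = 1
g(3) = mex{0} = 1
g(4) = mex{1} = 0
g(5) = mex{0,1} = 2
g(6) = mex{0} = 1
g(7) = mex{1,2} = 0
g(8) = mex{1} = 0
So g(8) = 0.
The value of a disjunctive sum is the nim-sum of the parts.
Combined value = 6 XOR 4 XOR 0 = 2.

2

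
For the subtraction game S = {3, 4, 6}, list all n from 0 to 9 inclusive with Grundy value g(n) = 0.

Build the Grundy sequence with g(k) = mex{g(k−s) : s ∈ {3, 4, 6}, s ≤ k}:
k:     0  1  2  3  4  5  6  7  8  9
g(k):  0  0  0  1  1  1  2  2  2  0
The P-positions (g = 0) in 0..9 are 0, 1, 2, 9.

0, 1, 2, 9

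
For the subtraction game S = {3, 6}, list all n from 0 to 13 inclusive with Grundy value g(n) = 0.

Compute g(0), g(1), … for moves {3, 6}:
g(0) = mex{} = 0
g(1) = mex{} = 0
g(2) = mex{} = 0
g(3) = mex{0} = 1
g(4) = mex{0} = 1
g(5) = mex{0} = 1
g(6) = mex{0,1} = 2
g(7) = mex{0,1} = 2
g(8) = mex{0,1} = 2
g(9) = mex{1,2} = 0
g(10) = mex{1,2} = 0
g(11) = mex{1,2} = 0
g(12) = mex{0,2} = 1
g(13) = mex{0,2} = 1
The P-positions (g = 0) in 0..13 are 0, 1, 2, 9, 10, 11.

0, 1, 2, 9, 10, 11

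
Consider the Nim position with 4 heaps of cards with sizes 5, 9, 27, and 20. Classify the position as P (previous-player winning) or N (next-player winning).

Bitwise XOR of the heap sizes:
  00101  (5)
  01001  (9)
  11011  (27)
  10100  (20)
  -----
  00011  (3)
The nim-sum is 3 ≠ 0, so this is an N-position: the player to move can win.

N-position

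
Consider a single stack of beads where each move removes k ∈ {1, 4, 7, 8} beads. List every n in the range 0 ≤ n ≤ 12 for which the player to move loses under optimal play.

0, 2, 5, 11

Build the Grundy sequence with g(k) = mex{g(k−s) : s ∈ {1, 4, 7, 8}, s ≤ k}:
k:     0  1  2  3  4  5  6  7  8  9 10 11 12
g(k):  0  1  0  1  2  0  1  2  3  2  3  0  1
The P-positions (g = 0) in 0..12 are 0, 2, 5, 11.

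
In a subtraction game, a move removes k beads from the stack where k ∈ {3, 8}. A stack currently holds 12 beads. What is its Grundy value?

Grundy values for subtraction set {3, 8}:
k:     0  1  2  3  4  5  6  7  8  9 10 11 12
g(k):  0  0  0  1  1  1  0  0  2  1  1  0  0
So g(12) = 0.

0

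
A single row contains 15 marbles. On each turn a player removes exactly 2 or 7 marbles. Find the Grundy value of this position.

1

Compute g(0), g(1), … for moves {2, 7}:
k:     0  1  2  3  4  5  6  7  8  9 10 11 12 13 14 15
g(k):  0  0  1  1  0  0  1  1  2  0  0  1  1  0  0  1
So g(15) = 1.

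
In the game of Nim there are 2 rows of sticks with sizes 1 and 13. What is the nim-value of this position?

Compute the nim-sum pairwise:
1 ⊕ 13 = 12

12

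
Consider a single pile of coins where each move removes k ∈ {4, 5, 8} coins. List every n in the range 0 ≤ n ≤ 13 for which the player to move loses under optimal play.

0, 1, 2, 3, 12, 13

Build the Grundy sequence with g(k) = mex{g(k−s) : s ∈ {4, 5, 8}, s ≤ k}:
g(0) = mex{} = 0
g(1) = mex{} = 0
g(2) = mex{} = 0
g(3) = mex{} = 0
g(4) = mex{0} = 1
g(5) = mex{0} = 1
g(6) = mex{0} = 1
g(7) = mex{0} = 1
g(8) = mex{0,1} = 2
g(9) = mex{0,1} = 2
g(10) = mex{0,1} = 2
g(11) = mex{0,1} = 2
g(12) = mex{1,2} = 0
g(13) = mex{1,2} = 0
The P-positions (g = 0) in 0..13 are 0, 1, 2, 3, 12, 13.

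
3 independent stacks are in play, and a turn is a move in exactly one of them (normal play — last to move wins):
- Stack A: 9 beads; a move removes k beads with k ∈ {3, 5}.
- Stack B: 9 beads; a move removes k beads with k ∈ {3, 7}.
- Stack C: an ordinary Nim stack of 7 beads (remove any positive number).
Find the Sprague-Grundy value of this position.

6

Build the Grundy sequence for stack A with g(k) = mex{g(k−s) : s ∈ {3, 5}, s ≤ k}:
g(0) = mex{} = 0
g(1) = mex{} = 0
g(2) = mex{} = 0
g(3) = mex{0} = 1
g(4) = mex{0} = 1
g(5) = mex{0} = 1
g(6) = mex{0,1} = 2
g(7) = mex{0,1} = 2
g(8) = mex{1} = 0
g(9) = mex{1,2} = 0
So g(9) = 0.
Build the Grundy sequence for stack B with g(k) = mex{g(k−s) : s ∈ {3, 7}, s ≤ k}:
g(0) = mex{} = 0
g(1) = mex{} = 0
g(2) = mex{} = 0
g(3) = mex{0} = 1
g(4) = mex{0} = 1
g(5) = mex{0} = 1
g(6) = mex{1} = 0
g(7) = mex{0,1} = 2
g(8) = mex{0,1} = 2
g(9) = mex{0} = 1
So g(9) = 1.
Stack C is a plain Nim stack of size 7, so its Grundy value is 7.
By the Sprague-Grundy theorem, the Grundy value of a sum of independent games is the XOR of the component values.
Combined value = 0 ⊕ 1 ⊕ 7 = 6.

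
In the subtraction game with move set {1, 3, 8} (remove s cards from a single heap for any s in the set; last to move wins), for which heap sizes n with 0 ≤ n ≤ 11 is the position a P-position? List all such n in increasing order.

0, 2, 4, 6, 11

Compute g(0), g(1), … for moves {1, 3, 8}:
g(0) = mex{} = 0
g(1) = mex{0} = 1
g(2) = mex{1} = 0
g(3) = mex{0} = 1
g(4) = mex{1} = 0
g(5) = mex{0} = 1
g(6) = mex{1} = 0
g(7) = mex{0} = 1
g(8) = mex{0,1} = 2
g(9) = mex{0,1,2} = 3
g(10) = mex{0,1,3} = 2
g(11) = mex{1,2} = 0
The P-positions (g = 0) in 0..11 are 0, 2, 4, 6, 11.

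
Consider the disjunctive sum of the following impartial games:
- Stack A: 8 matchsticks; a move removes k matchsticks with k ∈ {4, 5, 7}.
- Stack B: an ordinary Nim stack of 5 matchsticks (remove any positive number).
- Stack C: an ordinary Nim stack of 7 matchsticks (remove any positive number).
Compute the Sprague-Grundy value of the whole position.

Grundy values for stack A (subtraction set {4, 5, 7}):
g(0) = mex{} = 0
g(1) = mex{} = 0
g(2) = mex{} = 0
g(3) = mex{} = 0
g(4) = mex{0} = 1
g(5) = mex{0} = 1
g(6) = mex{0} = 1
g(7) = mex{0} = 1
g(8) = mex{0,1} = 2
So g(8) = 2.
Stack B is a plain Nim stack of size 5, so its Grundy value is 5.
Stack C is a plain Nim stack of size 7, so its Grundy value is 7.
By the Sprague-Grundy theorem, the Grundy value of a sum of independent games is the XOR of the component values.
Combined value = 2 XOR 5 XOR 7 = 0.

0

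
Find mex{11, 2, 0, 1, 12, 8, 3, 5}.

4

The values 0, 1, 2, 3 are all present; 4 is the first non-negative integer missing from the set.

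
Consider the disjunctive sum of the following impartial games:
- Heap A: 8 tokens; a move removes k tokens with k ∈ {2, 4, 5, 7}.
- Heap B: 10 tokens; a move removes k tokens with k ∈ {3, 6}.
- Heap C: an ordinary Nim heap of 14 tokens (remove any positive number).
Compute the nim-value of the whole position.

For heap A, compute g(0), g(1), … with moves {2, 4, 5, 7}:
k:     0  1  2  3  4  5  6  7  8
g(k):  0  0  1  1  2  2  3  3  4
So g(8) = 4.
Grundy values for heap B (subtraction set {3, 6}):
k:     0  1  2  3  4  5  6  7  8  9 10
g(k):  0  0  0  1  1  1  2  2  2  0  0
So g(10) = 0.
Heap C is a plain Nim heap of size 14, so its Grundy value is 14.
By the Sprague-Grundy theorem, the Grundy value of a sum of independent games is the XOR of the component values.
Combined value = 4 XOR 0 XOR 14 = 10.

10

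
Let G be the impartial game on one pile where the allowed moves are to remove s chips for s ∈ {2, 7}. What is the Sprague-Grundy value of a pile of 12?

1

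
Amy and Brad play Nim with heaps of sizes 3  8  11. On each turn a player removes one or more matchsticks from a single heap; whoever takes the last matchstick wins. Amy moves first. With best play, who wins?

Brad wins

Compute the nim-sum pairwise:
3 XOR 8 = 11
11 XOR 11 = 0
The nim-sum is 0, so this is a P-position: the player to move is in a losing position under optimal play; Amy is about to move from it and so loses — Brad wins.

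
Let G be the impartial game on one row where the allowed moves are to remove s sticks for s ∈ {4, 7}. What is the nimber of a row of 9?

2

Compute g(0), g(1), … for moves {4, 7}:
g(0) = mex{} = 0
g(1) = mex{} = 0
g(2) = mex{} = 0
g(3) = mex{} = 0
g(4) = mex{0} = 1
g(5) = mex{0} = 1
g(6) = mex{0} = 1
g(7) = mex{0} = 1
g(8) = mex{0,1} = 2
g(9) = mex{0,1} = 2
So g(9) = 2.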